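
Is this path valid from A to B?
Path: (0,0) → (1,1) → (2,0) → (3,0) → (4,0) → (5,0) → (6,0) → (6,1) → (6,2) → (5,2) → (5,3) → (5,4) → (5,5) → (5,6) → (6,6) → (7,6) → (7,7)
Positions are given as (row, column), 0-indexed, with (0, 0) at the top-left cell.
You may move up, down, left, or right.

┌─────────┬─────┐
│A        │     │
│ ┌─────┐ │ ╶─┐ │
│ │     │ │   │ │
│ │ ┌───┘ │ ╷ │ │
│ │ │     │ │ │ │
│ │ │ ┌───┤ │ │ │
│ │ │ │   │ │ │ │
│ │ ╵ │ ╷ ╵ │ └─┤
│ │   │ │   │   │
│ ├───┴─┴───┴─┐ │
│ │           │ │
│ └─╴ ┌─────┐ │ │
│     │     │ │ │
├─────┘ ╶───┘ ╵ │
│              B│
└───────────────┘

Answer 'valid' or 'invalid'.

Checking path validity:
Result: Invalid move at step 1: cannot move from (0, 0) to (1, 1).

invalid

Correct solution:

┌─────────┬─────┐
│A        │     │
│ ┌─────┐ │ ╶─┐ │
│↓│     │ │   │ │
│ │ ┌───┘ │ ╷ │ │
│↓│ │     │ │ │ │
│ │ │ ┌───┤ │ │ │
│↓│ │ │   │ │ │ │
│ │ ╵ │ ╷ ╵ │ └─┤
│↓│   │ │   │   │
│ ├───┴─┴───┴─┐ │
│↓│  ↱ → → → ↓│ │
│ └─╴ ┌─────┐ │ │
│↳ → ↑│     │↓│ │
├─────┘ ╶───┘ ╵ │
│            ↳ B│
└───────────────┘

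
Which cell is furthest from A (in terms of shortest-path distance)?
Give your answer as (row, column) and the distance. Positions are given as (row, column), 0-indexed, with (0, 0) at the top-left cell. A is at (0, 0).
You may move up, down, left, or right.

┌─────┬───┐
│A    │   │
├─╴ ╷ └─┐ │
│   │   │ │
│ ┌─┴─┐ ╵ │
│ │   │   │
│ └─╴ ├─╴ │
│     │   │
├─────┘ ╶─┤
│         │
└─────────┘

Computing BFS distances from A to all cells:
Furthest cell: (4, 0)
Distance: 12 steps

Path from A to the furthest cell:

┌─────┬───┐
│A → ↓│   │
├─╴ ╷ └─┐ │
│   │↳ ↓│ │
│ ┌─┴─┐ ╵ │
│ │   │↳ ↓│
│ └─╴ ├─╴ │
│     │↓ ↲│
├─────┘ ╶─┤
│B ← ← ↲  │
└─────────┘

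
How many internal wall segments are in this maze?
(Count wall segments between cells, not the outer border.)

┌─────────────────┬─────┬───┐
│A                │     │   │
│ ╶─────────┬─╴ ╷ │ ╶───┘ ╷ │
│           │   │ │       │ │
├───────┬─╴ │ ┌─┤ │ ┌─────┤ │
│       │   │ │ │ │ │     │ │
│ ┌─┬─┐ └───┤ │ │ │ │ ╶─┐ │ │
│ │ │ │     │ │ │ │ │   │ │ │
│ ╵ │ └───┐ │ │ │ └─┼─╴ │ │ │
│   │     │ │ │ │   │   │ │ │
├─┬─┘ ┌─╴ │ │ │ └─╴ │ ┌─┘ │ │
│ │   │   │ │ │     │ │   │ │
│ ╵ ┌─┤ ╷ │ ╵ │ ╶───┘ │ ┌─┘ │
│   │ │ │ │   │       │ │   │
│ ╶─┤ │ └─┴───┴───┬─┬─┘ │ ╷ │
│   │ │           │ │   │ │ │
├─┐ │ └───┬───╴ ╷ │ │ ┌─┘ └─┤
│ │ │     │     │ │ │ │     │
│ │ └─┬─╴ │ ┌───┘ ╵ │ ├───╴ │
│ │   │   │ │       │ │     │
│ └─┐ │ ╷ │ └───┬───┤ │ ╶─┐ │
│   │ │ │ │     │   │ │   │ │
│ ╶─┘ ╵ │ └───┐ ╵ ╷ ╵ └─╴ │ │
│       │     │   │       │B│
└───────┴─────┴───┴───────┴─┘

Counting internal wall segments:
Total internal walls: 143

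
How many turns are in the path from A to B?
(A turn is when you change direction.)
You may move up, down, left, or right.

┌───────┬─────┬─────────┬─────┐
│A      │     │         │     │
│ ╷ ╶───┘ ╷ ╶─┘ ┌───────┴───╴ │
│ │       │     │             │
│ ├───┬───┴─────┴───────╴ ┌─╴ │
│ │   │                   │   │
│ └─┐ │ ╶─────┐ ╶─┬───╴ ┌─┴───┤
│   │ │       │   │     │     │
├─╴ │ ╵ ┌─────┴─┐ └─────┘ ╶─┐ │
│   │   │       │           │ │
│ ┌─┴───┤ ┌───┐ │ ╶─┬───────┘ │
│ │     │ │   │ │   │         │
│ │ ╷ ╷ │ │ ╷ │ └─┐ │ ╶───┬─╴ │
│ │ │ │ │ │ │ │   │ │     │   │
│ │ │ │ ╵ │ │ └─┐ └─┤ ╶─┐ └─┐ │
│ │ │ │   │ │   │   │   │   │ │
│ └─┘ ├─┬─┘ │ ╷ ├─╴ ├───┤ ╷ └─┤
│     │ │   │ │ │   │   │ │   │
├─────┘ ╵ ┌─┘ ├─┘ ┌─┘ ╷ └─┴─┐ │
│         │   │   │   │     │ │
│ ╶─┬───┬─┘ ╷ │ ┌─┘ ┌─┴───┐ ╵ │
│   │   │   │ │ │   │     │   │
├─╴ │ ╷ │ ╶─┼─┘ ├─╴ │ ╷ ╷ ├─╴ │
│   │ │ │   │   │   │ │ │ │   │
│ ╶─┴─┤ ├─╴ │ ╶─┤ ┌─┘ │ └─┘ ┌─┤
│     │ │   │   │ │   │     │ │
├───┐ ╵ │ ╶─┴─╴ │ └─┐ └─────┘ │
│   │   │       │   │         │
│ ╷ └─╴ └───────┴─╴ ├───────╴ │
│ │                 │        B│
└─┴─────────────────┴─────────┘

Directions: down, down, down, right, down, left, down, down, down, down, right, right, up, up, up, right, down, down, right, up, up, up, right, right, right, down, down, right, down, right, down, left, down, left, down, down, left, down, right, down, left, left, left, up, right, up, left, up, right, up, right, up, up, up, up, left, down, down, down, left, down, left, left, left, left, down, right, down, left, down, right, right, down, right, down, right, right, right, right, right, right, up, left, up, up, right, up, up, right, up, right, down, right, right, down, right, down, left, down, left, left, up, up, left, down, down, down, right, right, right, right, down
Number of turns: 70

Solution:

┌───────┬─────┬─────────┬─────┐
│A      │     │         │     │
│ ╷ ╶───┘ ╷ ╶─┘ ┌───────┴───╴ │
│↓│       │     │             │
│ ├───┬───┴─────┴───────╴ ┌─╴ │
│↓│   │                   │   │
│ └─┐ │ ╶─────┐ ╶─┬───╴ ┌─┴───┤
│↳ ↓│ │       │   │     │     │
├─╴ │ ╵ ┌─────┴─┐ └─────┘ ╶─┐ │
│↓ ↲│   │↱ → → ↓│           │ │
│ ┌─┴───┤ ┌───┐ │ ╶─┬───────┘ │
│↓│  ↱ ↓│↑│↓ ↰│↓│   │         │
│ │ ╷ ╷ │ │ ╷ │ └─┐ │ ╶───┬─╴ │
│↓│ │↑│↓│↑│↓│↑│↳ ↓│ │     │   │
│ │ │ │ ╵ │ │ └─┐ └─┤ ╶─┐ └─┐ │
│↓│ │↑│↳ ↑│↓│↑  │↳ ↓│   │   │ │
│ └─┘ ├─┬─┘ │ ╷ ├─╴ ├───┤ ╷ └─┤
│↳ → ↑│ │↓ ↲│↑│ │↓ ↲│↱ ↓│ │   │
├─────┘ ╵ ┌─┘ ├─┘ ┌─┘ ╷ └─┴─┐ │
│↓ ← ← ← ↲│↱ ↑│↓ ↲│↱ ↑│↳ → ↓│ │
│ ╶─┬───┬─┘ ╷ │ ┌─┘ ┌─┴───┐ ╵ │
│↳ ↓│   │↱ ↑│ │↓│  ↑│↓ ↰  │↳ ↓│
├─╴ │ ╷ │ ╶─┼─┘ ├─╴ │ ╷ ╷ ├─╴ │
│↓ ↲│ │ │↑ ↰│↓ ↲│↱ ↑│↓│↑│ │↓ ↲│
│ ╶─┴─┤ ├─╴ │ ╶─┤ ┌─┘ │ └─┘ ┌─┤
│↳ → ↓│ │↱ ↑│↳ ↓│↑│  ↓│↑ ← ↲│ │
├───┐ ╵ │ ╶─┴─╴ │ └─┐ └─────┘ │
│   │↳ ↓│↑ ← ← ↲│↑ ↰│↳ → → → ↓│
│ ╷ └─╴ └───────┴─╴ ├───────╴ │
│ │    ↳ → → → → → ↑│        B│
└─┴─────────────────┴─────────┘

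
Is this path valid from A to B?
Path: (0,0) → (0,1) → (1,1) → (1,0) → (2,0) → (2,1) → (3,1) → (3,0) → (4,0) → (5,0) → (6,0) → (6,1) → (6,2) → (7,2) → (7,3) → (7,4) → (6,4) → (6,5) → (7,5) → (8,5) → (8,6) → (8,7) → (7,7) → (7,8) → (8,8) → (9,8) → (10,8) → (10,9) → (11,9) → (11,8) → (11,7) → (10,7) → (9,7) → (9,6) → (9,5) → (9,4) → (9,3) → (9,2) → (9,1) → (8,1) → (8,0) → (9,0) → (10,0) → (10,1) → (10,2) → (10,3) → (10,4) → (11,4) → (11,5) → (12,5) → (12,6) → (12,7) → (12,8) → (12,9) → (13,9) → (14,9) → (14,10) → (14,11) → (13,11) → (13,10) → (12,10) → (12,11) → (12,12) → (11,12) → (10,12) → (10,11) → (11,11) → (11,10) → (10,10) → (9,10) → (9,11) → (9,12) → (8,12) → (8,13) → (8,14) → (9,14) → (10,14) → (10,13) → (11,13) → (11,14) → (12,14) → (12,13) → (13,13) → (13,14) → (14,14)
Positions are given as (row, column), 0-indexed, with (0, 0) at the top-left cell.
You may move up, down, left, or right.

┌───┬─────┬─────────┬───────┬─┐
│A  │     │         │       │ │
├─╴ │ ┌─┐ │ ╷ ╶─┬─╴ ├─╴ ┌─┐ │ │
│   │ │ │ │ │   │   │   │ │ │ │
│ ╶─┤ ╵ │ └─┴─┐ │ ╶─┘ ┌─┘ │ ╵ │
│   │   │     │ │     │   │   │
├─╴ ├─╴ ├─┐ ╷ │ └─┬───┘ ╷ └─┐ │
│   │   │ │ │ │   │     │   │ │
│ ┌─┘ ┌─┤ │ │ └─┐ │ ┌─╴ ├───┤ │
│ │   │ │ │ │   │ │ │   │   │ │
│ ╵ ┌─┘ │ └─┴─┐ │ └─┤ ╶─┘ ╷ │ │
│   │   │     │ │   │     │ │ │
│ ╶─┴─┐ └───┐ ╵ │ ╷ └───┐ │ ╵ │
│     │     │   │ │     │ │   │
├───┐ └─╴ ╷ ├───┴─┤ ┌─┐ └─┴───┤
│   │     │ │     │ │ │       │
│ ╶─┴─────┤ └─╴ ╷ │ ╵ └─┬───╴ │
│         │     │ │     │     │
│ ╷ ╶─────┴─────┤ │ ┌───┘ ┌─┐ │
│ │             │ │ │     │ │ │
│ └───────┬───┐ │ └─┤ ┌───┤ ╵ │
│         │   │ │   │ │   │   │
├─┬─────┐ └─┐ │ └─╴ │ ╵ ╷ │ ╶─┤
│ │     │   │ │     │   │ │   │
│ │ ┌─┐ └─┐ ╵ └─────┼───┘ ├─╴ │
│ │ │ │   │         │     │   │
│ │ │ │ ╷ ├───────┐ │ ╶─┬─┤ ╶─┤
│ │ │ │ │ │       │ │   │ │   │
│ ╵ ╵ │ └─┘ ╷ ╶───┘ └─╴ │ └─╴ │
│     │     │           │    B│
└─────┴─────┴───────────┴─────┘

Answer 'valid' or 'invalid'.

Checking path validity:
Result: All consecutive moves are passable.

valid

Correct solution:

┌───┬─────┬─────────┬───────┬─┐
│A ↓│     │         │       │ │
├─╴ │ ┌─┐ │ ╷ ╶─┬─╴ ├─╴ ┌─┐ │ │
│↓ ↲│ │ │ │ │   │   │   │ │ │ │
│ ╶─┤ ╵ │ └─┴─┐ │ ╶─┘ ┌─┘ │ ╵ │
│↳ ↓│   │     │ │     │   │   │
├─╴ ├─╴ ├─┐ ╷ │ └─┬───┘ ╷ └─┐ │
│↓ ↲│   │ │ │ │   │     │   │ │
│ ┌─┘ ┌─┤ │ │ └─┐ │ ┌─╴ ├───┤ │
│↓│   │ │ │ │   │ │ │   │   │ │
│ ╵ ┌─┘ │ └─┴─┐ │ └─┤ ╶─┘ ╷ │ │
│↓  │   │     │ │   │     │ │ │
│ ╶─┴─┐ └───┐ ╵ │ ╷ └───┐ │ ╵ │
│↳ → ↓│  ↱ ↓│   │ │     │ │   │
├───┐ └─╴ ╷ ├───┴─┤ ┌─┐ └─┴───┤
│   │↳ → ↑│↓│  ↱ ↓│ │ │       │
│ ╶─┴─────┤ └─╴ ╷ │ ╵ └─┬───╴ │
│↓ ↰      │↳ → ↑│↓│     │↱ → ↓│
│ ╷ ╶─────┴─────┤ │ ┌───┘ ┌─┐ │
│↓│↑ ← ← ← ← ← ↰│↓│ │↱ → ↑│ │↓│
│ └───────┬───┐ │ └─┤ ┌───┤ ╵ │
│↳ → → → ↓│   │↑│↳ ↓│↑│↓ ↰│↓ ↲│
├─┬─────┐ └─┐ │ └─╴ │ ╵ ╷ │ ╶─┤
│ │     │↳ ↓│ │↑ ← ↲│↑ ↲│↑│↳ ↓│
│ │ ┌─┐ └─┐ ╵ └─────┼───┘ ├─╴ │
│ │ │ │   │↳ → → → ↓│↱ → ↑│↓ ↲│
│ │ │ │ ╷ ├───────┐ │ ╶─┬─┤ ╶─┤
│ │ │ │ │ │       │↓│↑ ↰│ │↳ ↓│
│ ╵ ╵ │ └─┘ ╷ ╶───┘ └─╴ │ └─╴ │
│     │     │      ↳ → ↑│    B│
└─────┴─────┴───────────┴─────┘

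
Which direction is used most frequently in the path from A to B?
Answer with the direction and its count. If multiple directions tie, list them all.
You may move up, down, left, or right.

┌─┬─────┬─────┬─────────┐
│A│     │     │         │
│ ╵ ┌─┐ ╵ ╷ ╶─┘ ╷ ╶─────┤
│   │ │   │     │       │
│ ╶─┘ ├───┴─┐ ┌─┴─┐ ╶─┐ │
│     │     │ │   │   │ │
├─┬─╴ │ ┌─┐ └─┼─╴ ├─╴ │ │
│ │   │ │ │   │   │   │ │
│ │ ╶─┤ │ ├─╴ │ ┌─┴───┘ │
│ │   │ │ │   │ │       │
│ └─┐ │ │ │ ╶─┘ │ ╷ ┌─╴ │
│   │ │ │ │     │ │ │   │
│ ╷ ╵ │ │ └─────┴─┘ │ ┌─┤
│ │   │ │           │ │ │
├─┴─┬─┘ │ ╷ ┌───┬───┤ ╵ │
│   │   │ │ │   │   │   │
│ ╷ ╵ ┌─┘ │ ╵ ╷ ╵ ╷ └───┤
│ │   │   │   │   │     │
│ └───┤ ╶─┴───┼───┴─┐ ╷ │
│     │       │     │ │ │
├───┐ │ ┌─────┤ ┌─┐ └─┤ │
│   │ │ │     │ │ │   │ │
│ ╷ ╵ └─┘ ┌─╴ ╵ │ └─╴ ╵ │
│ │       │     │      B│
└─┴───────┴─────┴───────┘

Directions: down, right, up, right, right, down, right, up, right, down, right, right, up, right, down, right, right, right, down, down, down, left, left, down, down, left, left, left, left, down, down, right, up, right, down, right, up, right, down, right, right, down, down, down
Counts: {'down': 16, 'right': 17, 'up': 5, 'left': 6}
Most common: right (17 times)

Solution:

┌─┬─────┬─────┬─────────┐
│A│↱ → ↓│↱ ↓  │↱ ↓      │
│ ╵ ┌─┐ ╵ ╷ ╶─┘ ╷ ╶─────┤
│↳ ↑│ │↳ ↑│↳ → ↑│↳ → → ↓│
│ ╶─┘ ├───┴─┐ ┌─┴─┐ ╶─┐ │
│     │     │ │   │   │↓│
├─┬─╴ │ ┌─┐ └─┼─╴ ├─╴ │ │
│ │   │ │ │   │   │   │↓│
│ │ ╶─┤ │ ├─╴ │ ┌─┴───┘ │
│ │   │ │ │   │ │  ↓ ← ↲│
│ └─┐ │ │ │ ╶─┘ │ ╷ ┌─╴ │
│   │ │ │ │     │ │↓│   │
│ ╷ ╵ │ │ └─────┴─┘ │ ┌─┤
│ │   │ │  ↓ ← ← ← ↲│ │ │
├─┴─┬─┘ │ ╷ ┌───┬───┤ ╵ │
│   │   │ │↓│↱ ↓│↱ ↓│   │
│ ╷ ╵ ┌─┘ │ ╵ ╷ ╵ ╷ └───┤
│ │   │   │↳ ↑│↳ ↑│↳ → ↓│
│ └───┤ ╶─┴───┼───┴─┐ ╷ │
│     │       │     │ │↓│
├───┐ │ ┌─────┤ ┌─┐ └─┤ │
│   │ │ │     │ │ │   │↓│
│ ╷ ╵ └─┘ ┌─╴ ╵ │ └─╴ ╵ │
│ │       │     │      B│
└─┴───────┴─────┴───────┘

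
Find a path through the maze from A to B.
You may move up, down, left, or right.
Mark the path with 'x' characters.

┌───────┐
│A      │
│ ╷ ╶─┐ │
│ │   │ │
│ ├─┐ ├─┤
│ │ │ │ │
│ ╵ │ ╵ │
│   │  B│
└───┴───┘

Finding the shortest path through the maze:
Path length: 6 steps
Directions: right → down → right → down → down → right

Solution:

┌───────┐
│A x    │
│ ╷ ╶─┐ │
│ │x x│ │
│ ├─┐ ├─┤
│ │ │x│ │
│ ╵ │ ╵ │
│   │x B│
└───┴───┘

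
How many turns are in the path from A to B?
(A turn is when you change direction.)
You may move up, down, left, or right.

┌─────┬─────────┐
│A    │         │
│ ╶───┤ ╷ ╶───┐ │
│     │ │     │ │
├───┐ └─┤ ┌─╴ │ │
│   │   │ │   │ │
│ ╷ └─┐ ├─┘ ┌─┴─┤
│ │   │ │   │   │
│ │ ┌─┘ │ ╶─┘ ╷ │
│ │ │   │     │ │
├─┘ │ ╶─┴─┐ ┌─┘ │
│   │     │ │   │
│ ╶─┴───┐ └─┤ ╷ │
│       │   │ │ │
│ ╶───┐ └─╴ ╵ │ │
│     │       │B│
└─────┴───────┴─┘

Directions: down, right, right, down, right, down, down, left, down, right, right, down, right, down, right, up, up, right, down, down
Number of turns: 14

Solution:

┌─────┬─────────┐
│A    │         │
│ ╶───┤ ╷ ╶───┐ │
│↳ → ↓│ │     │ │
├───┐ └─┤ ┌─╴ │ │
│   │↳ ↓│ │   │ │
│ ╷ └─┐ ├─┘ ┌─┴─┤
│ │   │↓│   │   │
│ │ ┌─┘ │ ╶─┘ ╷ │
│ │ │↓ ↲│     │ │
├─┘ │ ╶─┴─┐ ┌─┘ │
│   │↳ → ↓│ │↱ ↓│
│ ╶─┴───┐ └─┤ ╷ │
│       │↳ ↓│↑│↓│
│ ╶───┐ └─╴ ╵ │ │
│     │    ↳ ↑│B│
└─────┴───────┴─┘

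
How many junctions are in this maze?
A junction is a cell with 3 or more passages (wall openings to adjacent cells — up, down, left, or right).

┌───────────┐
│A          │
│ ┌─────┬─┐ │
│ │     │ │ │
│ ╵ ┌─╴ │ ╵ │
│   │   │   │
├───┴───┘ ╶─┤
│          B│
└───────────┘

Checking each cell for number of passages:

Junctions found (3+ passages):
  (2, 4): 3 passages
  (3, 4): 3 passages
Total junctions: 2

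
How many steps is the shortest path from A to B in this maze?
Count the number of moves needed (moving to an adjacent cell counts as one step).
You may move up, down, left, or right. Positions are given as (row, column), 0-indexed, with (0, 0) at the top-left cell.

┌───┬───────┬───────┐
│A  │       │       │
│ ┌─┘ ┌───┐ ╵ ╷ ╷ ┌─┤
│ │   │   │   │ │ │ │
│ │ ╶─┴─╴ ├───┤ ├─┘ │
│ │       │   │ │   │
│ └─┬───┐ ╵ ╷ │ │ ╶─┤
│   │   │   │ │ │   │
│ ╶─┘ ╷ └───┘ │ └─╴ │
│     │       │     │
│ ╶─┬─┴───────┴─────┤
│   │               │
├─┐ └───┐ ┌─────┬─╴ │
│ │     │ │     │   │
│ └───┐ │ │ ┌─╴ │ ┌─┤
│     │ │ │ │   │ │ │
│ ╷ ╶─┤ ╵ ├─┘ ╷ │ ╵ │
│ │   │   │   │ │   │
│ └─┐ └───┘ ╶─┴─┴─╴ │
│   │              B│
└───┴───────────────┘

Using BFS to find shortest path:
Start: (0, 0), End: (9, 9)
Path found:
(0,0) → (1,0) → (2,0) → (3,0) → (4,0) → (5,0) → (5,1) → (6,1) → (6,2) → (6,3) → (7,3) → (8,3) → (8,4) → (7,4) → (6,4) → (5,4) → (5,5) → (5,6) → (5,7) → (5,8) → (5,9) → (6,9) → (6,8) → (7,8) → (8,8) → (8,9) → (9,9)
Number of steps: 26

Solution:

┌───┬───────┬───────┐
│A  │       │       │
│ ┌─┘ ┌───┐ ╵ ╷ ╷ ┌─┤
│↓│   │   │   │ │ │ │
│ │ ╶─┴─╴ ├───┤ ├─┘ │
│↓│       │   │ │   │
│ └─┬───┐ ╵ ╷ │ │ ╶─┤
│↓  │   │   │ │ │   │
│ ╶─┘ ╷ └───┘ │ └─╴ │
│↓    │       │     │
│ ╶─┬─┴───────┴─────┤
│↳ ↓│    ↱ → → → → ↓│
├─┐ └───┐ ┌─────┬─╴ │
│ │↳ → ↓│↑│     │↓ ↲│
│ └───┐ │ │ ┌─╴ │ ┌─┤
│     │↓│↑│ │   │↓│ │
│ ╷ ╶─┤ ╵ ├─┘ ╷ │ ╵ │
│ │   │↳ ↑│   │ │↳ ↓│
│ └─┐ └───┘ ╶─┴─┴─╴ │
│   │              B│
└───┴───────────────┘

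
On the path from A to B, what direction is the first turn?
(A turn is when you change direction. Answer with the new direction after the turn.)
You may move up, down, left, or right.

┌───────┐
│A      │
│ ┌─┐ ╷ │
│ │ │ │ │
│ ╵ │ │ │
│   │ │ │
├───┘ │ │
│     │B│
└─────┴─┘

Directions: right, right, right, down, down, down
First turn direction: down

Solution:

┌───────┐
│A → → ↓│
│ ┌─┐ ╷ │
│ │ │ │↓│
│ ╵ │ │ │
│   │ │↓│
├───┘ │ │
│     │B│
└─────┴─┘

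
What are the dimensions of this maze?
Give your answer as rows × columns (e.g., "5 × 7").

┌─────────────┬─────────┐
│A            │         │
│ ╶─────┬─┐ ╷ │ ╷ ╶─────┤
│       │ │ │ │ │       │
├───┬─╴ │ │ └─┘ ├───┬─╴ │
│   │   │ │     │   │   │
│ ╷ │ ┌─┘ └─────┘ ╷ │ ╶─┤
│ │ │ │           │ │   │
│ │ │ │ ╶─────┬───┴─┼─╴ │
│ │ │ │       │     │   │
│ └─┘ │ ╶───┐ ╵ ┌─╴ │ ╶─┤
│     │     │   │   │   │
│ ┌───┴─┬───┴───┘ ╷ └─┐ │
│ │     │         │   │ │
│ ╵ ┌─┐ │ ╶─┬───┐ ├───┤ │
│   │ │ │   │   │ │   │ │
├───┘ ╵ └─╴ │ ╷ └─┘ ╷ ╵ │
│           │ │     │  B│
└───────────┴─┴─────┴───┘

Counting the maze dimensions:
Rows (vertical): 9
Columns (horizontal): 12
Dimensions: 9 × 12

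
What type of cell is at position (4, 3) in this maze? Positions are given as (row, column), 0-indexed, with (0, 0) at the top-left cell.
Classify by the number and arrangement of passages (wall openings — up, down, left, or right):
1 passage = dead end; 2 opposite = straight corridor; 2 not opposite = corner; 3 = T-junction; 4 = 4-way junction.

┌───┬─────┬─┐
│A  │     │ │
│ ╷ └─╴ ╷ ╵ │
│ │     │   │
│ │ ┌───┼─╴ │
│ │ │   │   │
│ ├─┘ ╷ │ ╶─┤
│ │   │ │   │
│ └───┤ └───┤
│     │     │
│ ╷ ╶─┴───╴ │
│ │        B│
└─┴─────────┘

Checking cell at (4, 3):
Number of passages: 2
Cell type: corner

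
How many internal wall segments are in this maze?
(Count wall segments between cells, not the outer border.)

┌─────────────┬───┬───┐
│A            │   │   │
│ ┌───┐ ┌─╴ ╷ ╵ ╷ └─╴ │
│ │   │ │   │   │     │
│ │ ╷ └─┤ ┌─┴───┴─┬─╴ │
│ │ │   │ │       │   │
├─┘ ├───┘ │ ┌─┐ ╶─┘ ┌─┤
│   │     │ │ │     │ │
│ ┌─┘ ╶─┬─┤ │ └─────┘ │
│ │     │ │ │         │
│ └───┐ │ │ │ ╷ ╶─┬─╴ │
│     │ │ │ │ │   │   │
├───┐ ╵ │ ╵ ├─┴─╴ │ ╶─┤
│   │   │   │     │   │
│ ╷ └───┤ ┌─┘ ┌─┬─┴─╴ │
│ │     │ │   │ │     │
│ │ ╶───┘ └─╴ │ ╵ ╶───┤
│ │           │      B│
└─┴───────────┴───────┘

Counting internal wall segments:
Total internal walls: 80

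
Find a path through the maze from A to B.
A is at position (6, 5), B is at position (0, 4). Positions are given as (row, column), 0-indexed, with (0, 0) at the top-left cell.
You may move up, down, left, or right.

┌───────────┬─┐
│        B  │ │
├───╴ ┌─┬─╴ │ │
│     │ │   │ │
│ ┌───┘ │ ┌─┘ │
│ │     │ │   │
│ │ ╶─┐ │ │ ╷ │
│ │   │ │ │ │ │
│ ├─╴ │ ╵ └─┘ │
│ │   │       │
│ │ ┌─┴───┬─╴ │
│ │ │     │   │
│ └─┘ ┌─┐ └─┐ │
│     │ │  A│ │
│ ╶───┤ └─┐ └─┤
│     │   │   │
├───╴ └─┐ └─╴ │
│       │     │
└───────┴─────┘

Finding the shortest path from (6, 5) to (0, 4):
Path length: 17 steps
Directions: left → up → left → left → down → left → left → up → up → up → up → up → right → right → up → right → right

Solution:

┌───────────┬─┐
│    ↱ → B  │ │
├───╴ ┌─┬─╴ │ │
│↱ → ↑│ │   │ │
│ ┌───┘ │ ┌─┘ │
│↑│     │ │   │
│ │ ╶─┐ │ │ ╷ │
│↑│   │ │ │ │ │
│ ├─╴ │ ╵ └─┘ │
│↑│   │       │
│ │ ┌─┴───┬─╴ │
│↑│ │↓ ← ↰│   │
│ └─┘ ┌─┐ └─┐ │
│↑ ← ↲│ │↑ A│ │
│ ╶───┤ └─┐ └─┤
│     │   │   │
├───╴ └─┐ └─╴ │
│       │     │
└───────┴─────┘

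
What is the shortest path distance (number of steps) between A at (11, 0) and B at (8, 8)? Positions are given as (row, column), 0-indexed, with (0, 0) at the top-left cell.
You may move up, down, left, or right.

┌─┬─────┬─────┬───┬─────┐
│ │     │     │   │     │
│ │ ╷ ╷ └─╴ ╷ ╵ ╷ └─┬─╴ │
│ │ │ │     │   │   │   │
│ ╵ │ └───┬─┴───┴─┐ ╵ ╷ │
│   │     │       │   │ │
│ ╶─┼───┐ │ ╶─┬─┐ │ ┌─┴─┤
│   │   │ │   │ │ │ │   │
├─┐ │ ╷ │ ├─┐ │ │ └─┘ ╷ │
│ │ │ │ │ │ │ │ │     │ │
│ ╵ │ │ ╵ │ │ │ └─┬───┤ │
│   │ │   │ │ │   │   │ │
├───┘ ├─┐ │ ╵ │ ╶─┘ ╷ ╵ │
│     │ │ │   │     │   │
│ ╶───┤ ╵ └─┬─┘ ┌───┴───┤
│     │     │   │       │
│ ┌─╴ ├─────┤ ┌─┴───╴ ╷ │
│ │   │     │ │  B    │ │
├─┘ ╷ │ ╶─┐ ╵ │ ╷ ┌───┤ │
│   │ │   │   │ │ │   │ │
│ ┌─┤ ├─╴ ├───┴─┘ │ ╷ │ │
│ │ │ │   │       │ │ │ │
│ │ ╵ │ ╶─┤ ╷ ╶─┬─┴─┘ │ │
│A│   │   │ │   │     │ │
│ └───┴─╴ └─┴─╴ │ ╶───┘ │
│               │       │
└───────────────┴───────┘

Finding path from (11, 0) to (8, 8):
Path: (11,0) → (12,0) → (12,1) → (12,2) → (12,3) → (12,4) → (12,5) → (12,6) → (12,7) → (11,7) → (11,6) → (10,6) → (10,7) → (10,8) → (9,8) → (8,8)
Distance: 15 steps

Solution:

┌─┬─────┬─────┬───┬─────┐
│ │     │     │   │     │
│ │ ╷ ╷ └─╴ ╷ ╵ ╷ └─┬─╴ │
│ │ │ │     │   │   │   │
│ ╵ │ └───┬─┴───┴─┐ ╵ ╷ │
│   │     │       │   │ │
│ ╶─┼───┐ │ ╶─┬─┐ │ ┌─┴─┤
│   │   │ │   │ │ │ │   │
├─┐ │ ╷ │ ├─┐ │ │ └─┘ ╷ │
│ │ │ │ │ │ │ │ │     │ │
│ ╵ │ │ ╵ │ │ │ └─┬───┤ │
│   │ │   │ │ │   │   │ │
├───┘ ├─┐ │ ╵ │ ╶─┘ ╷ ╵ │
│     │ │ │   │     │   │
│ ╶───┤ ╵ └─┬─┘ ┌───┴───┤
│     │     │   │       │
│ ┌─╴ ├─────┤ ┌─┴───╴ ╷ │
│ │   │     │ │  B    │ │
├─┘ ╷ │ ╶─┐ ╵ │ ╷ ┌───┤ │
│   │ │   │   │ │↑│   │ │
│ ┌─┤ ├─╴ ├───┴─┘ │ ╷ │ │
│ │ │ │   │  ↱ → ↑│ │ │ │
│ │ ╵ │ ╶─┤ ╷ ╶─┬─┴─┘ │ │
│A│   │   │ │↑ ↰│     │ │
│ └───┴─╴ └─┴─╴ │ ╶───┘ │
│↳ → → → → → → ↑│       │
└───────────────┴───────┘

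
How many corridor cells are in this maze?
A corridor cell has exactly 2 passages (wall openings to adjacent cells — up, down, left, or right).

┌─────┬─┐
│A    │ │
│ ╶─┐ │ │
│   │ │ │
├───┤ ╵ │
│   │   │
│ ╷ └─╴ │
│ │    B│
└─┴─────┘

Counting cells with exactly 2 passages:
Total corridor cells: 12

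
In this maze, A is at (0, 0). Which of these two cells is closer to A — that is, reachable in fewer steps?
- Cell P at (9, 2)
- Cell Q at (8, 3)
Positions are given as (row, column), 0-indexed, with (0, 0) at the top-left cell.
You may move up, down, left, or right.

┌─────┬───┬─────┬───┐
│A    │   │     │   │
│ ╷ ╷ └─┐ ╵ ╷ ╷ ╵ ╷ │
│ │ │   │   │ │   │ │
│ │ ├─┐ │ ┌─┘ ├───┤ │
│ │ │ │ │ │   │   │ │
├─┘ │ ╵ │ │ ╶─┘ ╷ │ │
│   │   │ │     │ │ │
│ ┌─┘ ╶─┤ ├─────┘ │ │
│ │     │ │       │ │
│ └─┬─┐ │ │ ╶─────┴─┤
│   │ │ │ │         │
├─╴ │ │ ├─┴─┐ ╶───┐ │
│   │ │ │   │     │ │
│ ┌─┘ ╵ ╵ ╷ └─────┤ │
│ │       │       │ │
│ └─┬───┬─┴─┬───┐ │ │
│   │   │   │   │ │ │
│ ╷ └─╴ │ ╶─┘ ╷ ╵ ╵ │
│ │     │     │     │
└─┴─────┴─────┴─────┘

Shortest path A → P at (9, 2): 15 steps
Shortest path A → Q at (8, 3): 17 steps

P is closer (15 steps vs 17 steps).

Path to P:

┌─────┬───┬─────┬───┐
│A ↓  │   │     │   │
│ ╷ ╷ └─┐ ╵ ╷ ╷ ╵ ╷ │
│ │↓│   │   │ │   │ │
│ │ ├─┐ │ ┌─┘ ├───┤ │
│ │↓│ │ │ │   │   │ │
├─┘ │ ╵ │ │ ╶─┘ ╷ │ │
│↓ ↲│   │ │     │ │ │
│ ┌─┘ ╶─┤ ├─────┘ │ │
│↓│     │ │       │ │
│ └─┬─┐ │ │ ╶─────┴─┤
│↳ ↓│ │ │ │         │
├─╴ │ │ ├─┴─┐ ╶───┐ │
│↓ ↲│ │ │   │     │ │
│ ┌─┘ ╵ ╵ ╷ └─────┤ │
│↓│       │       │ │
│ └─┬───┬─┴─┬───┐ │ │
│↳ ↓│   │   │   │ │ │
│ ╷ └─╴ │ ╶─┘ ╷ ╵ ╵ │
│ │↳ P  │     │     │
└─┴─────┴─────┴─────┘

Path to Q:

┌─────┬───┬─────┬───┐
│A ↓  │   │     │   │
│ ╷ ╷ └─┐ ╵ ╷ ╷ ╵ ╷ │
│ │↓│   │   │ │   │ │
│ │ ├─┐ │ ┌─┘ ├───┤ │
│ │↓│ │ │ │   │   │ │
├─┘ │ ╵ │ │ ╶─┘ ╷ │ │
│↓ ↲│   │ │     │ │ │
│ ┌─┘ ╶─┤ ├─────┘ │ │
│↓│     │ │       │ │
│ └─┬─┐ │ │ ╶─────┴─┤
│↳ ↓│ │ │ │         │
├─╴ │ │ ├─┴─┐ ╶───┐ │
│↓ ↲│ │ │   │     │ │
│ ┌─┘ ╵ ╵ ╷ └─────┤ │
│↓│       │       │ │
│ └─┬───┬─┴─┬───┐ │ │
│↳ ↓│  Q│   │   │ │ │
│ ╷ └─╴ │ ╶─┘ ╷ ╵ ╵ │
│ │↳ → ↑│     │     │
└─┴─────┴─────┴─────┘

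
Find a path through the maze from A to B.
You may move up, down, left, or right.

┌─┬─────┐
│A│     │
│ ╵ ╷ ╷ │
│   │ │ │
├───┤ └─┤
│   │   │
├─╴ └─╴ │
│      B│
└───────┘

Finding the shortest path through the maze:
Path length: 8 steps
Directions: down → right → up → right → down → down → right → down

Solution:

┌─┬─────┐
│A│↱ ↓  │
│ ╵ ╷ ╷ │
│↳ ↑│↓│ │
├───┤ └─┤
│   │↳ ↓│
├─╴ └─╴ │
│      B│
└───────┘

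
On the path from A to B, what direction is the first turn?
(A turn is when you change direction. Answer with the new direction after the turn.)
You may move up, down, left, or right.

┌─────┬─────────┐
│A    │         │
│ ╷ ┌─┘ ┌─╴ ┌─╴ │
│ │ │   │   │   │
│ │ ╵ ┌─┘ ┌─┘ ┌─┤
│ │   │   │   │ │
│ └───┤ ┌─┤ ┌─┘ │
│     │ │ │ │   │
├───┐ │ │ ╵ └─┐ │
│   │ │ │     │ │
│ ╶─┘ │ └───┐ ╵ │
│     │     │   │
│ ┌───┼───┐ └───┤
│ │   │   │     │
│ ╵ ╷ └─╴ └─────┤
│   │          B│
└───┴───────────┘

Directions: down, down, down, right, right, down, down, left, left, down, down, right, up, right, down, right, right, right, right, right
First turn direction: right

Solution:

┌─────┬─────────┐
│A    │         │
│ ╷ ┌─┘ ┌─╴ ┌─╴ │
│↓│ │   │   │   │
│ │ ╵ ┌─┘ ┌─┘ ┌─┤
│↓│   │   │   │ │
│ └───┤ ┌─┤ ┌─┘ │
│↳ → ↓│ │ │ │   │
├───┐ │ │ ╵ └─┐ │
│   │↓│ │     │ │
│ ╶─┘ │ └───┐ ╵ │
│↓ ← ↲│     │   │
│ ┌───┼───┐ └───┤
│↓│↱ ↓│   │     │
│ ╵ ╷ └─╴ └─────┤
│↳ ↑│↳ → → → → B│
└───┴───────────┘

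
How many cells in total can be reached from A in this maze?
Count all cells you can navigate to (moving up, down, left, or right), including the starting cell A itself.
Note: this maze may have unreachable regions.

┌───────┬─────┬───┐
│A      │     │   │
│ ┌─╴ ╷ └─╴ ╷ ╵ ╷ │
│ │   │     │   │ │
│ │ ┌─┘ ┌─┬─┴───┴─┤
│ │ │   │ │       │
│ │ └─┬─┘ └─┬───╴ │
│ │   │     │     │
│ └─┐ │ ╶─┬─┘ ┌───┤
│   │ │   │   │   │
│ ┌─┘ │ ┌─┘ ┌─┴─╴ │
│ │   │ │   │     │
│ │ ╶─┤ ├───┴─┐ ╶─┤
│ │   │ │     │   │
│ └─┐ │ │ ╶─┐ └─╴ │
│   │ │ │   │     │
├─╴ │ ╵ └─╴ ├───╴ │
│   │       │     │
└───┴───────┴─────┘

Using BFS/flood-fill to find all reachable cells from A:
Maze size: 9 × 9 = 81 total cells
11 cell(s) are walled off and cannot be reached from A.
Reachable cells: 70

Reachable region (· marks reachable cells):

┌───────┬─────┬───┐
│A · · ·│· · ·│· ·│
│ ┌─╴ ╷ └─╴ ╷ ╵ ╷ │
│·│· ·│· · ·│· ·│·│
│ │ ┌─┘ ┌─┬─┴───┴─┤
│·│·│· ·│·│       │
│ │ └─┬─┘ └─┬───╴ │
│·│· ·│· · ·│     │
│ └─┐ │ ╶─┬─┘ ┌───┤
│· ·│·│· ·│   │· ·│
│ ┌─┘ │ ┌─┘ ┌─┴─╴ │
│·│· ·│·│   │· · ·│
│ │ ╶─┤ ├───┴─┐ ╶─┤
│·│· ·│·│· · ·│· ·│
│ └─┐ │ │ ╶─┐ └─╴ │
│· ·│·│·│· ·│· · ·│
├─╴ │ ╵ └─╴ ├───╴ │
│· ·│· · · ·│· · ·│
└───┴───────┴─────┘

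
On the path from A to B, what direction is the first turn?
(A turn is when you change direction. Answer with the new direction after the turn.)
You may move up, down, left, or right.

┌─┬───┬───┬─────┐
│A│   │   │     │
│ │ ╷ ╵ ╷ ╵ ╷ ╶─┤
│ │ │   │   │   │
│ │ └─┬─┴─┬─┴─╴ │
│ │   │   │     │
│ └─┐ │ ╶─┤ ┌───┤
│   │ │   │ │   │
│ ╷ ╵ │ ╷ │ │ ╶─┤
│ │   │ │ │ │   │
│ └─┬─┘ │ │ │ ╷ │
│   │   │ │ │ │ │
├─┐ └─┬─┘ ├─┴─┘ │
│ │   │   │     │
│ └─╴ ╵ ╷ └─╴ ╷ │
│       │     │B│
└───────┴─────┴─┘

Directions: down, down, down, down, down, right, down, right, down, right, up, right, down, right, right, up, right, down
First turn direction: right

Solution:

┌─┬───┬───┬─────┐
│A│   │   │     │
│ │ ╷ ╵ ╷ ╵ ╷ ╶─┤
│↓│ │   │   │   │
│ │ └─┬─┴─┬─┴─╴ │
│↓│   │   │     │
│ └─┐ │ ╶─┤ ┌───┤
│↓  │ │   │ │   │
│ ╷ ╵ │ ╷ │ │ ╶─┤
│↓│   │ │ │ │   │
│ └─┬─┘ │ │ │ ╷ │
│↳ ↓│   │ │ │ │ │
├─┐ └─┬─┘ ├─┴─┘ │
│ │↳ ↓│↱ ↓│  ↱ ↓│
│ └─╴ ╵ ╷ └─╴ ╷ │
│    ↳ ↑│↳ → ↑│B│
└───────┴─────┴─┘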